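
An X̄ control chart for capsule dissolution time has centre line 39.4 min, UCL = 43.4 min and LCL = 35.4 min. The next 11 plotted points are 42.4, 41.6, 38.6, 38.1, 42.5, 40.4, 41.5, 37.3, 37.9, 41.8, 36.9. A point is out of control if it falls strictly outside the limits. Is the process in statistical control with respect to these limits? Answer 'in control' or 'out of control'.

All 11 points lie within [35.4, 43.4].

in control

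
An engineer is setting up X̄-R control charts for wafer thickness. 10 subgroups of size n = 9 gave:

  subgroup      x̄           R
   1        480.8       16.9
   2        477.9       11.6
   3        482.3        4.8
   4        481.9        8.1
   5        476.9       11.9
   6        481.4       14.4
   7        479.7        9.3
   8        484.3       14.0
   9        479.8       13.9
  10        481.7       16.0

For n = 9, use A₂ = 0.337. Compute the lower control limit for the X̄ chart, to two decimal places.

476.60

X̄̄ = (480.8 + 477.9 + 482.3 + 481.9 + 476.9 + 481.4 + 479.7 + 484.3 + 479.8 + 481.7) / 10 = 4806.7000 / 10 = 480.6700
R̄ = (16.9 + 11.6 + 4.8 + 8.1 + 11.9 + 14.4 + 9.3 + 14.0 + 13.9 + 16.0) / 10 = 120.9000 / 10 = 12.0900
LCL = X̄̄ − A₂·R̄ = 480.6700 − 0.337 × 12.0900 = 476.5957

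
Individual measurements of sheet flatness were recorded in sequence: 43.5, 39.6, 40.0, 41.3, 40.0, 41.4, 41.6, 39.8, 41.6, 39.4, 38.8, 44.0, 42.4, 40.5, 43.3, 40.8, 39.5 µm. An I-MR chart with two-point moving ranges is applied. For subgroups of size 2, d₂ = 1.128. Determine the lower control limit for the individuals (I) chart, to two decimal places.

X̄ = (43.5 + 39.6 + 40.0 + 41.3 + 40.0 + 41.4 + 41.6 + 39.8 + 41.6 + 39.4 + 38.8 + 44.0 + 42.4 + 40.5 + 43.3 + 40.8 + 39.5) / 17 = 41.0294
Moving ranges: 3.9, 0.4, 1.3, 1.3, 1.4, 0.2, 1.8, 1.8, 2.2, 0.6, 5.2, 1.6, 1.9, 2.8, 2.5, 1.3; M̄R̄ = 30.2000 / 16 = 1.8875
LCL = X̄ − 3·M̄R̄/d₂ = 41.0294 − 3 × 1.8875 / 1.128 = 36.0095

36.01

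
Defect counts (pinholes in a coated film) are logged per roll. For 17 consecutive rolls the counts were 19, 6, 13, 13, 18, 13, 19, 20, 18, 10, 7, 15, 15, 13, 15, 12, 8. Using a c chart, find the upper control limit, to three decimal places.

c̄ = (19 + 6 + 13 + 13 + 18 + 13 + 19 + 20 + 18 + 10 + 7 + 15 + 15 + 13 + 15 + 12 + 8) / 17 = 234 / 17 = 13.7647
UCL = c̄ + 3√c̄ = 13.7647 + 3 × √13.7647 = 13.7647 + 3 × 3.7101 = 24.8950

24.895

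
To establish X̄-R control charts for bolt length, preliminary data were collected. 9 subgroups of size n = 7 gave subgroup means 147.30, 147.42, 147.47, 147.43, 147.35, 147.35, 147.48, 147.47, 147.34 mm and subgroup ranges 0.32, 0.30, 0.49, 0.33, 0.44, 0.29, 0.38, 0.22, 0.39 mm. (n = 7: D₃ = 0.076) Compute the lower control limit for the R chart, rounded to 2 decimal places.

R̄ = (0.32 + 0.30 + 0.49 + 0.33 + 0.44 + 0.29 + 0.38 + 0.22 + 0.39) / 9 = 3.1600 / 9 = 0.3511
LCL_R = D₃·R̄ = 0.076 × 0.3511 = 0.0267

0.03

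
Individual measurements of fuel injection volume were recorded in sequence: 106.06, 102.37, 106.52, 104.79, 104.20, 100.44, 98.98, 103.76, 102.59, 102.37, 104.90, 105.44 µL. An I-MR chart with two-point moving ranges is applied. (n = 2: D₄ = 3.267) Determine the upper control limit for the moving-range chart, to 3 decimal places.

7.312

Moving ranges: 3.69, 4.15, 1.73, 0.59, 3.76, 1.46, 4.78, 1.17, 0.22, 2.53, 0.54; M̄R̄ = 24.6200 / 11 = 2.2382
UCL_MR = D₄·M̄R̄ = 3.267 × 2.2382 = 7.3121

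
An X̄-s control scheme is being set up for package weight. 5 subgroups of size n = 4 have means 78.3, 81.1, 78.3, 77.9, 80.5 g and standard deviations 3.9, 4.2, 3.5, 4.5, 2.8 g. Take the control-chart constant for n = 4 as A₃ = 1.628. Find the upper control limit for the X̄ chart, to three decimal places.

85.374

X̄̄ = (78.3 + 81.1 + 78.3 + 77.9 + 80.5) / 5 = 79.2200
s̄ = (3.9 + 4.2 + 3.5 + 4.5 + 2.8) / 5 = 3.7800
UCL = X̄̄ + A₃·s̄ = 79.2200 + 1.628 × 3.7800 = 85.3738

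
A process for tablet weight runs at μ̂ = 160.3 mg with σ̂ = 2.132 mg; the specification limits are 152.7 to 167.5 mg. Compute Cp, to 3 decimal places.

Cp = (USL − LSL) / (6σ̂) = (167.5 − 152.7) / (6 × 2.132) = 14.8000 / 12.7920 = 1.1570

1.157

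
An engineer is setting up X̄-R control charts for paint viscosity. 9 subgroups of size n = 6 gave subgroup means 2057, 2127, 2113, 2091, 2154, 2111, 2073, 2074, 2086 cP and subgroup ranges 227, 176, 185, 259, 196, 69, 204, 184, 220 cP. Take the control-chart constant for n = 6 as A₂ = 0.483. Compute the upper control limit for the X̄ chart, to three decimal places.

X̄̄ = (2057 + 2127 + 2113 + 2091 + 2154 + 2111 + 2073 + 2074 + 2086) / 9 = 18886.0000 / 9 = 2098.4444
R̄ = (227 + 176 + 185 + 259 + 196 + 69 + 204 + 184 + 220) / 9 = 1720.0000 / 9 = 191.1111
UCL = X̄̄ + A₂·R̄ = 2098.4444 + 0.483 × 191.1111 = 2190.7511

2190.751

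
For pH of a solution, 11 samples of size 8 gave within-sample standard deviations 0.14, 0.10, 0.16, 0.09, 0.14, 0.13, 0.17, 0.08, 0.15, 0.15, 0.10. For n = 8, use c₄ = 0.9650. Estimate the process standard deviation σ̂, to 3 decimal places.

s̄ = (0.14 + 0.10 + 0.16 + 0.09 + 0.14 + 0.13 + 0.17 + 0.08 + 0.15 + 0.15 + 0.10) / 11 = 0.1282
σ̂ = s̄ / c₄ = 0.1282 / 0.9650 = 0.1328

0.133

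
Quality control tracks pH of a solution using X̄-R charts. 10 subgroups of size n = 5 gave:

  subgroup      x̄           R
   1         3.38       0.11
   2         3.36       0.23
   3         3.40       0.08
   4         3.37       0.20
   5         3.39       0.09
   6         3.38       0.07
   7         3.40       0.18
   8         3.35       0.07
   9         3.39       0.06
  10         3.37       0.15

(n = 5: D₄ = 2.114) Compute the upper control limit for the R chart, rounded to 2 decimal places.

0.26

R̄ = (0.11 + 0.23 + 0.08 + 0.20 + 0.09 + 0.07 + 0.18 + 0.07 + 0.06 + 0.15) / 10 = 1.2400 / 10 = 0.1240
UCL_R = D₄·R̄ = 2.114 × 0.1240 = 0.2621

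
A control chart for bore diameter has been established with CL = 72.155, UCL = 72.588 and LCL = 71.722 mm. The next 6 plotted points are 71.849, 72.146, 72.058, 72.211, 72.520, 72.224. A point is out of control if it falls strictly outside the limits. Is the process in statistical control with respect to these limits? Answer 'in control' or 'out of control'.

in control

All 6 points lie within [71.722, 72.588].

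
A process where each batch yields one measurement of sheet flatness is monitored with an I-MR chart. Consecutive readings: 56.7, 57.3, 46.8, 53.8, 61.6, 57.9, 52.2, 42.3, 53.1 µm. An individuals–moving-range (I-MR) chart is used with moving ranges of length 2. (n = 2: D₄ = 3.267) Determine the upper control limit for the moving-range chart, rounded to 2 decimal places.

Moving ranges: 0.6, 10.5, 7.0, 7.8, 3.7, 5.7, 9.9, 10.8; M̄R̄ = 56.0000 / 8 = 7.0000
UCL_MR = D₄·M̄R̄ = 3.267 × 7.0000 = 22.8690

22.87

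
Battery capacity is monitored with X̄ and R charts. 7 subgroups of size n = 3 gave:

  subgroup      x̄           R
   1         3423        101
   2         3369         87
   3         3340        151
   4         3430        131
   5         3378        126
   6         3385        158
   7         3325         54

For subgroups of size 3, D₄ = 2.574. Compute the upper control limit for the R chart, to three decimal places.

R̄ = (101 + 87 + 151 + 131 + 126 + 158 + 54) / 7 = 808.0000 / 7 = 115.4286
UCL_R = D₄·R̄ = 2.574 × 115.4286 = 297.1131

297.113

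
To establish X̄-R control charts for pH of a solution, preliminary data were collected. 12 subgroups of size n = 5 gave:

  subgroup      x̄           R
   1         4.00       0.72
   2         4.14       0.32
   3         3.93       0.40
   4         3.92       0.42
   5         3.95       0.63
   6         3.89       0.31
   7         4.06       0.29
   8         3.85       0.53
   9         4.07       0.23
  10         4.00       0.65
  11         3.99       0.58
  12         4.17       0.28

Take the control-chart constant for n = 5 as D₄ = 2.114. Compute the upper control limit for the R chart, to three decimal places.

R̄ = (0.72 + 0.32 + 0.40 + 0.42 + 0.63 + 0.31 + 0.29 + 0.53 + 0.23 + 0.65 + 0.58 + 0.28) / 12 = 5.3600 / 12 = 0.4467
UCL_R = D₄·R̄ = 2.114 × 0.4467 = 0.9443

0.944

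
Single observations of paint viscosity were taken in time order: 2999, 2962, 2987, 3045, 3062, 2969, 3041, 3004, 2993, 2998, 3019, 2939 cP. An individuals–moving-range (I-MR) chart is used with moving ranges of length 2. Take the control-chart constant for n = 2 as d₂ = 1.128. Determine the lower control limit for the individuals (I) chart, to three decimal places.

X̄ = (2999 + 2962 + 2987 + 3045 + 3062 + 2969 + 3041 + 3004 + 2993 + 2998 + 3019 + 2939) / 12 = 3001.5000
Moving ranges: 37, 25, 58, 17, 93, 72, 37, 11, 5, 21, 80; M̄R̄ = 456.0000 / 11 = 41.4545
LCL = X̄ − 3·M̄R̄/d₂ = 3001.5000 − 3 × 41.4545 / 1.128 = 2891.2485

2891.249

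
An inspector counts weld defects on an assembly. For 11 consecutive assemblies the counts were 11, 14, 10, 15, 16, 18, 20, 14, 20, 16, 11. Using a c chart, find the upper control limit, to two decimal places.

26.62

c̄ = (11 + 14 + 10 + 15 + 16 + 18 + 20 + 14 + 20 + 16 + 11) / 11 = 165 / 11 = 15.0000
UCL = c̄ + 3√c̄ = 15.0000 + 3 × √15.0000 = 15.0000 + 3 × 3.8730 = 26.6190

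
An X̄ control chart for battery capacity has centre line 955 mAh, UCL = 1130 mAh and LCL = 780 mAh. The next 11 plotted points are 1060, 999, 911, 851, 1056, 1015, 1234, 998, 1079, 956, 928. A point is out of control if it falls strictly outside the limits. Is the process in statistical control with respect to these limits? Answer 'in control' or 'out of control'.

out of control

Compare each point to [780, 1130]: sample 7 = 1234 > UCL.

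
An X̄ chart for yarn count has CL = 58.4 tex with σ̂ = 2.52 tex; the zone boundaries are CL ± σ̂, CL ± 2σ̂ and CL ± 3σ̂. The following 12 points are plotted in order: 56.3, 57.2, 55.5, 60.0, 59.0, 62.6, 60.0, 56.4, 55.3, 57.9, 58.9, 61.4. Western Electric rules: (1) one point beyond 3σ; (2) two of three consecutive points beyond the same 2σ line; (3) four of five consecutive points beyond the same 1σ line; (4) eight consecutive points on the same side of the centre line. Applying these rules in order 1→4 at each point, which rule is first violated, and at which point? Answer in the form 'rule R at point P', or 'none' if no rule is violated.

none

Zone of each point (C = within 1σ̂, B = 1σ̂–2σ̂, A = 2σ̂–3σ̂, * = beyond 3σ̂; sign = side of CL): 1:-C, 2:-C, 3:-B, 4:+C, 5:+C, 6:+B, 7:+C, 8:-C, 9:-B, 10:-C, 11:+C, 12:+B
No rule fires across all 12 points.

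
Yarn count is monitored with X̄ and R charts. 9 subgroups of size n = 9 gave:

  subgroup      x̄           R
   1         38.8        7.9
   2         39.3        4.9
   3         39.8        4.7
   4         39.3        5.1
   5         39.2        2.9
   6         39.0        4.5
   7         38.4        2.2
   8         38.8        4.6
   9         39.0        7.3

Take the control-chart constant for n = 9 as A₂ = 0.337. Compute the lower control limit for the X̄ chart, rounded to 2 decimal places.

37.42

X̄̄ = (38.8 + 39.3 + 39.8 + 39.3 + 39.2 + 39.0 + 38.4 + 38.8 + 39.0) / 9 = 351.6000 / 9 = 39.0667
R̄ = (7.9 + 4.9 + 4.7 + 5.1 + 2.9 + 4.5 + 2.2 + 4.6 + 7.3) / 9 = 44.1000 / 9 = 4.9000
LCL = X̄̄ − A₂·R̄ = 39.0667 − 0.337 × 4.9000 = 37.4154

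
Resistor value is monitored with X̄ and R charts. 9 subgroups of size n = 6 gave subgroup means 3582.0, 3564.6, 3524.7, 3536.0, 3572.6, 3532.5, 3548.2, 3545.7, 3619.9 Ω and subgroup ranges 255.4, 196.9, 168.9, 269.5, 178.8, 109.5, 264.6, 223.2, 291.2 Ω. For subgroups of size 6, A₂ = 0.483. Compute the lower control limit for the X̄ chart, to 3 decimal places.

3453.387

X̄̄ = (3582.0 + 3564.6 + 3524.7 + 3536.0 + 3572.6 + 3532.5 + 3548.2 + 3545.7 + 3619.9) / 9 = 32026.2000 / 9 = 3558.4667
R̄ = (255.4 + 196.9 + 168.9 + 269.5 + 178.8 + 109.5 + 264.6 + 223.2 + 291.2) / 9 = 1958.0000 / 9 = 217.5556
LCL = X̄̄ − A₂·R̄ = 3558.4667 − 0.483 × 217.5556 = 3453.3873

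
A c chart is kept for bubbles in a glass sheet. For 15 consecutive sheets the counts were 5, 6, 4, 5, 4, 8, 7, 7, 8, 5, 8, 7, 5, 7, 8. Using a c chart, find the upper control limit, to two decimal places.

13.78

c̄ = (5 + 6 + 4 + 5 + 4 + 8 + 7 + 7 + 8 + 5 + 8 + 7 + 5 + 7 + 8) / 15 = 94 / 15 = 6.2667
UCL = c̄ + 3√c̄ = 6.2667 + 3 × √6.2667 = 6.2667 + 3 × 2.5033 = 13.7767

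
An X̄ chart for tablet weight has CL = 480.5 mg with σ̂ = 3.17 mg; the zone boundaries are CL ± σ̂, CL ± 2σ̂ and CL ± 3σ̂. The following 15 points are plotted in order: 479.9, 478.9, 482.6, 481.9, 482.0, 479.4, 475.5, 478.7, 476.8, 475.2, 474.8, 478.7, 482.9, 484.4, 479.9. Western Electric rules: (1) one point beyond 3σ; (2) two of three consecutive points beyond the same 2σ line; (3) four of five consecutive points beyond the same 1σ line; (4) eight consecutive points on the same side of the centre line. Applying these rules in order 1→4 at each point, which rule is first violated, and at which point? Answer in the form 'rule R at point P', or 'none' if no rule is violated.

Zone of each point (C = within 1σ̂, B = 1σ̂–2σ̂, A = 2σ̂–3σ̂, * = beyond 3σ̂; sign = side of CL): 1:-C, 2:-C, 3:+C, 4:+C, 5:+C, 6:-C, 7:-B, 8:-C, 9:-B, 10:-B, 11:-B, 12:-C, 13:+C, 14:+B, 15:-C
Rule 3 (four of five consecutive points beyond the same 1σ limit) is satisfied at point 11.

rule 3 at point 11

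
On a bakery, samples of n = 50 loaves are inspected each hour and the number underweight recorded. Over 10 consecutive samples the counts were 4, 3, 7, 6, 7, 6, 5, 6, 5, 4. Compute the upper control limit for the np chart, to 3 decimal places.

p̄ = Σdᵢ / (k·n) = 53 / (10 × 50) = 0.10600
UCL = np̄ + 3·√(np̄(1−p̄)) = 5.3000 + 3 × √(5.3000×0.89400) = 5.3000 + 3 × 2.1767 = 11.8302

11.830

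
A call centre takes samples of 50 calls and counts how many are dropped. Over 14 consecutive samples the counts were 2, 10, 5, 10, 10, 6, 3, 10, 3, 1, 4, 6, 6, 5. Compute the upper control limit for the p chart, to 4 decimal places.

0.2514

p̄ = Σdᵢ / (k·n) = 81 / (14 × 50) = 0.11571
UCL = p̄ + 3·√(p̄(1−p̄)/n) = 0.11571 + 3 × √(0.11571×0.88429/50) = 0.11571 + 3 × 0.04524 = 0.25143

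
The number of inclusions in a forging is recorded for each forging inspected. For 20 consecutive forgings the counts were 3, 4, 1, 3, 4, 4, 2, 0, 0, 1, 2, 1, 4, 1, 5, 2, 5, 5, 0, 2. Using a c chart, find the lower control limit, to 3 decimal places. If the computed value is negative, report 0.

c̄ = (3 + 4 + 1 + 3 + 4 + 4 + 2 + 0 + 0 + 1 + 2 + 1 + 4 + 1 + 5 + 2 + 5 + 5 + 0 + 2) / 20 = 49 / 20 = 2.4500
LCL = c̄ − 3√c̄ = 2.4500 − 3 × 1.5652 = -2.2457 → 0 (cannot be negative)

0.000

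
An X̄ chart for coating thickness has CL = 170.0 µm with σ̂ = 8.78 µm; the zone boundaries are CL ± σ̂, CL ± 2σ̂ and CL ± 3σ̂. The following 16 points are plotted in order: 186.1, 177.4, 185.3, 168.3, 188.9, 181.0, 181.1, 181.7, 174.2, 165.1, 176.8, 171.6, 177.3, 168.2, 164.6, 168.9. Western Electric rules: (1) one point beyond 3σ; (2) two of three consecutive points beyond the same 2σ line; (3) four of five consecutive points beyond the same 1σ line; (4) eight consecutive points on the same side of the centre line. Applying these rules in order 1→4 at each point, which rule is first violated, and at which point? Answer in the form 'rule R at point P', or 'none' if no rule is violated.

rule 3 at point 7

Zone of each point (C = within 1σ̂, B = 1σ̂–2σ̂, A = 2σ̂–3σ̂, * = beyond 3σ̂; sign = side of CL): 1:+B, 2:+C, 3:+B, 4:-C, 5:+A, 6:+B, 7:+B, 8:+B, 9:+C, 10:-C, 11:+C, 12:+C, 13:+C, 14:-C, 15:-C, 16:-C
Rule 3 (four of five consecutive points beyond the same 1σ limit) is satisfied at point 7.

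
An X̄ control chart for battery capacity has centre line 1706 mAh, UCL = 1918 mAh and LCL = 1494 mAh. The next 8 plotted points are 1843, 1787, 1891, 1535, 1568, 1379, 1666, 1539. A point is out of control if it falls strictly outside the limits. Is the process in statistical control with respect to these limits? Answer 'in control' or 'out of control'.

out of control

Compare each point to [1494, 1918]: sample 6 = 1379 < LCL.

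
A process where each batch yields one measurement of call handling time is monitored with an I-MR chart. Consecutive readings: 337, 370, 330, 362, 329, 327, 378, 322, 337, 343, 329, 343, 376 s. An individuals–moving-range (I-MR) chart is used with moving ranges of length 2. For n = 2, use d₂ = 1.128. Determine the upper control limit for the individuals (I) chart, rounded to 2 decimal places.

417.76

X̄ = (337 + 370 + 330 + 362 + 329 + 327 + 378 + 322 + 337 + 343 + 329 + 343 + 376) / 13 = 344.8462
Moving ranges: 33, 40, 32, 33, 2, 51, 56, 15, 6, 14, 14, 33; M̄R̄ = 329.0000 / 12 = 27.4167
UCL = X̄ + 3·M̄R̄/d₂ = 344.8462 + 3 × 27.4167 / 1.128 = 417.7628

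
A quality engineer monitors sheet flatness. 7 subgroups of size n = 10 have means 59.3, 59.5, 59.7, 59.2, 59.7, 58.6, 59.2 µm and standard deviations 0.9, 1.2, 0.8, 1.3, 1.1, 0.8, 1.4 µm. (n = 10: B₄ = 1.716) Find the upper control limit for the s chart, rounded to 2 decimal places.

1.84

s̄ = (0.9 + 1.2 + 0.8 + 1.3 + 1.1 + 0.8 + 1.4) / 7 = 1.0714
UCL_s = B₄·s̄ = 1.716 × 1.0714 = 1.8386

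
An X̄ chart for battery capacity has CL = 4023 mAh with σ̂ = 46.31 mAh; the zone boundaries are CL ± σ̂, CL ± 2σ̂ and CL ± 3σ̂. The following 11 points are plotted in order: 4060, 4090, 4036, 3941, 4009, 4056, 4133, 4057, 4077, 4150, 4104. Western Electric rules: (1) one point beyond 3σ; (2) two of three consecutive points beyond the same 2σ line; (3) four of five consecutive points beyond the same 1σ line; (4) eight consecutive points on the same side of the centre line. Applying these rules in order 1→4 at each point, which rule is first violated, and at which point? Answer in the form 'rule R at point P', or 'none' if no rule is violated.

Zone of each point (C = within 1σ̂, B = 1σ̂–2σ̂, A = 2σ̂–3σ̂, * = beyond 3σ̂; sign = side of CL): 1:+C, 2:+B, 3:+C, 4:-B, 5:-C, 6:+C, 7:+A, 8:+C, 9:+B, 10:+A, 11:+B
Rule 3 (four of five consecutive points beyond the same 1σ limit) is satisfied at point 11.

rule 3 at point 11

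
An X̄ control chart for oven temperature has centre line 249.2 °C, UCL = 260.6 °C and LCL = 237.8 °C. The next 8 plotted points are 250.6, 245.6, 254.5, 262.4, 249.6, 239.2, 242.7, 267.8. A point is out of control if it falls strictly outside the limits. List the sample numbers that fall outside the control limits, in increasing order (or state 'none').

Compare each point to [237.8, 260.6]: sample 4 = 262.4 > UCL; sample 8 = 267.8 > UCL.

4, 8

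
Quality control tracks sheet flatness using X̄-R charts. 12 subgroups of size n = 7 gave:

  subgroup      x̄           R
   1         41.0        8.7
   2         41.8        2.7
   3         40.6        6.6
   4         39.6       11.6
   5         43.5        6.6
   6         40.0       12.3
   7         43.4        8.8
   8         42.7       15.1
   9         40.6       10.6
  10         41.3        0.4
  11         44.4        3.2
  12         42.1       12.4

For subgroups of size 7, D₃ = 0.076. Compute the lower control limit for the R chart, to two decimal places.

0.63

R̄ = (8.7 + 2.7 + 6.6 + 11.6 + 6.6 + 12.3 + 8.8 + 15.1 + 10.6 + 0.4 + 3.2 + 12.4) / 12 = 99.0000 / 12 = 8.2500
LCL_R = D₃·R̄ = 0.076 × 8.2500 = 0.6270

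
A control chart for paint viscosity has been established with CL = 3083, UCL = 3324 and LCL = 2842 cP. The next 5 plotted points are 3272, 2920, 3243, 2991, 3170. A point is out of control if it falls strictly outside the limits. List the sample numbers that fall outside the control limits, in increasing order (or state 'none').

none

All 5 points lie within [2842, 3324].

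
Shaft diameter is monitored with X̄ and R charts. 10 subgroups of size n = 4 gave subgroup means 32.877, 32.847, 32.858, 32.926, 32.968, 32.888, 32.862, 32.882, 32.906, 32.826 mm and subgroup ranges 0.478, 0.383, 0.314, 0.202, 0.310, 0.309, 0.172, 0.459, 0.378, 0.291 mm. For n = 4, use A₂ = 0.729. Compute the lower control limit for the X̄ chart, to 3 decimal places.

32.644

X̄̄ = (32.877 + 32.847 + 32.858 + 32.926 + 32.968 + 32.888 + 32.862 + 32.882 + 32.906 + 32.826) / 10 = 328.8400 / 10 = 32.8840
R̄ = (0.478 + 0.383 + 0.314 + 0.202 + 0.310 + 0.309 + 0.172 + 0.459 + 0.378 + 0.291) / 10 = 3.2960 / 10 = 0.3296
LCL = X̄̄ − A₂·R̄ = 32.8840 − 0.729 × 0.3296 = 32.6437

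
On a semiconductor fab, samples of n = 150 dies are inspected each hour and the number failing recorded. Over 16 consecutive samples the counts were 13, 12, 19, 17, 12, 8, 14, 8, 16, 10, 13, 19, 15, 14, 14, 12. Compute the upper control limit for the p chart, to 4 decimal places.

p̄ = Σdᵢ / (k·n) = 216 / (16 × 150) = 0.09000
UCL = p̄ + 3·√(p̄(1−p̄)/n) = 0.09000 + 3 × √(0.09000×0.91000/150) = 0.09000 + 3 × 0.02337 = 0.16010

0.1601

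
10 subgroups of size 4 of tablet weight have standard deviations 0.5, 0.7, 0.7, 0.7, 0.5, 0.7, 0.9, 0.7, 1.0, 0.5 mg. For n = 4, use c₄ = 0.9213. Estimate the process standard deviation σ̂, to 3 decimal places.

0.749

s̄ = (0.5 + 0.7 + 0.7 + 0.7 + 0.5 + 0.7 + 0.9 + 0.7 + 1.0 + 0.5) / 10 = 0.6900
σ̂ = s̄ / c₄ = 0.6900 / 0.9213 = 0.7489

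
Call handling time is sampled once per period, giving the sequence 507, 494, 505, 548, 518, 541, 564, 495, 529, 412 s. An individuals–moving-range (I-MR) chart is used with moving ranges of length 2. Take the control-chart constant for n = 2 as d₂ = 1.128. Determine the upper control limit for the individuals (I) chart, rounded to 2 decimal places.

618.57

X̄ = (507 + 494 + 505 + 548 + 518 + 541 + 564 + 495 + 529 + 412) / 10 = 511.3000
Moving ranges: 13, 11, 43, 30, 23, 23, 69, 34, 117; M̄R̄ = 363.0000 / 9 = 40.3333
UCL = X̄ + 3·M̄R̄/d₂ = 511.3000 + 3 × 40.3333 / 1.128 = 618.5695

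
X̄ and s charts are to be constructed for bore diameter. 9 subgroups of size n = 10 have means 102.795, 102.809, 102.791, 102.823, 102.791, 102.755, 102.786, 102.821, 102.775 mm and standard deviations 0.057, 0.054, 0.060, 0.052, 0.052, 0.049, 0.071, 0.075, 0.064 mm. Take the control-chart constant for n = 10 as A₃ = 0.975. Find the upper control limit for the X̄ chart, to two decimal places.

X̄̄ = (102.795 + 102.809 + 102.791 + 102.823 + 102.791 + 102.755 + 102.786 + 102.821 + 102.775) / 9 = 102.7940
s̄ = (0.057 + 0.054 + 0.060 + 0.052 + 0.052 + 0.049 + 0.071 + 0.075 + 0.064) / 9 = 0.0593
UCL = X̄̄ + A₃·s̄ = 102.7940 + 0.975 × 0.0593 = 102.8518

102.85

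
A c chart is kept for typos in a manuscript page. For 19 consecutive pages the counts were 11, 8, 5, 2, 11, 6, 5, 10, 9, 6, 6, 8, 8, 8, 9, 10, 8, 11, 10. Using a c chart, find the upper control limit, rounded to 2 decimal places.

c̄ = (11 + 8 + 5 + 2 + 11 + 6 + 5 + 10 + 9 + 6 + 6 + 8 + 8 + 8 + 9 + 10 + 8 + 11 + 10) / 19 = 151 / 19 = 7.9474
UCL = c̄ + 3√c̄ = 7.9474 + 3 × √7.9474 = 7.9474 + 3 × 2.8191 = 16.4047

16.40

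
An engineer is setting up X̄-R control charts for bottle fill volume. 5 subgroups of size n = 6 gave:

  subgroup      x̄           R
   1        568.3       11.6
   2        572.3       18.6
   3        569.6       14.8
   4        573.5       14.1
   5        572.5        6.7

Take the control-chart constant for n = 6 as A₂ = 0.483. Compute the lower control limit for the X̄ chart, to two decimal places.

564.88

X̄̄ = (568.3 + 572.3 + 569.6 + 573.5 + 572.5) / 5 = 2856.2000 / 5 = 571.2400
R̄ = (11.6 + 18.6 + 14.8 + 14.1 + 6.7) / 5 = 65.8000 / 5 = 13.1600
LCL = X̄̄ − A₂·R̄ = 571.2400 − 0.483 × 13.1600 = 564.8837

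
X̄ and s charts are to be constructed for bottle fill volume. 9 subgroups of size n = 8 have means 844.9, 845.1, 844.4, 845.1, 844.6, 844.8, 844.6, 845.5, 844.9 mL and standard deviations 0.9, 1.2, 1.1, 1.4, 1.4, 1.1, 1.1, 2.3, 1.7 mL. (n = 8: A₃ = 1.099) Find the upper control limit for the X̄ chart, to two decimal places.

846.37

X̄̄ = (844.9 + 845.1 + 844.4 + 845.1 + 844.6 + 844.8 + 844.6 + 845.5 + 844.9) / 9 = 844.8778
s̄ = (0.9 + 1.2 + 1.1 + 1.4 + 1.4 + 1.1 + 1.1 + 2.3 + 1.7) / 9 = 1.3556
UCL = X̄̄ + A₃·s̄ = 844.8778 + 1.099 × 1.3556 = 846.3675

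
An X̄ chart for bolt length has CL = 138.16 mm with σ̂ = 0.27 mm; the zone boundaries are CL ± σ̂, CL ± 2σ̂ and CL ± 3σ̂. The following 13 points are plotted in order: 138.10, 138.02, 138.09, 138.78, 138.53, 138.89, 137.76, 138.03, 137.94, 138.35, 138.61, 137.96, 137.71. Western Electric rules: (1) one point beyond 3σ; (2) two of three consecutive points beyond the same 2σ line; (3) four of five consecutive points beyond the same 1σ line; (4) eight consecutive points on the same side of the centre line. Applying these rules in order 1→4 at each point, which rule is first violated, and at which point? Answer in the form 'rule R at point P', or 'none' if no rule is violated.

Zone of each point (C = within 1σ̂, B = 1σ̂–2σ̂, A = 2σ̂–3σ̂, * = beyond 3σ̂; sign = side of CL): 1:-C, 2:-C, 3:-C, 4:+A, 5:+B, 6:+A, 7:-B, 8:-C, 9:-C, 10:+C, 11:+B, 12:-C, 13:-B
Rule 2 (two of three consecutive points beyond the same 2σ limit) is satisfied at point 6.

rule 2 at point 6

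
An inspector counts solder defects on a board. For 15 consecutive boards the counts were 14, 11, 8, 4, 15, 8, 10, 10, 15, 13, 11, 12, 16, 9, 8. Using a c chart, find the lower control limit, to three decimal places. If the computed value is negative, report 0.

c̄ = (14 + 11 + 8 + 4 + 15 + 8 + 10 + 10 + 15 + 13 + 11 + 12 + 16 + 9 + 8) / 15 = 164 / 15 = 10.9333
LCL = c̄ − 3√c̄ = 10.9333 − 3 × 3.3066 = 1.0137

1.014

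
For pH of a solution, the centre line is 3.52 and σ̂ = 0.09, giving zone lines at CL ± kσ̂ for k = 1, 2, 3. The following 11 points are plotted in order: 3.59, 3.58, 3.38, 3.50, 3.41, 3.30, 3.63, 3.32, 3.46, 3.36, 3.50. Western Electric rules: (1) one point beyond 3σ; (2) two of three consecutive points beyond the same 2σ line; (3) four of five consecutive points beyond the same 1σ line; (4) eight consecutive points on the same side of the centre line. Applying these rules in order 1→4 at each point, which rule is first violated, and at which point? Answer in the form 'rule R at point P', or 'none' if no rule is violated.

Zone of each point (C = within 1σ̂, B = 1σ̂–2σ̂, A = 2σ̂–3σ̂, * = beyond 3σ̂; sign = side of CL): 1:+C, 2:+C, 3:-B, 4:-C, 5:-B, 6:-A, 7:+B, 8:-A, 9:-C, 10:-B, 11:-C
Rule 2 (two of three consecutive points beyond the same 2σ limit) is satisfied at point 8.

rule 2 at point 8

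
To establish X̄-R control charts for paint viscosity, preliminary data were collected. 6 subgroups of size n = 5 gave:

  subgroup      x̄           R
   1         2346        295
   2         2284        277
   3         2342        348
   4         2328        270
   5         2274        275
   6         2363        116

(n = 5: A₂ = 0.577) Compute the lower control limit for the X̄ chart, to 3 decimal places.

X̄̄ = (2346 + 2284 + 2342 + 2328 + 2274 + 2363) / 6 = 13937.0000 / 6 = 2322.8333
R̄ = (295 + 277 + 348 + 270 + 275 + 116) / 6 = 1581.0000 / 6 = 263.5000
LCL = X̄̄ − A₂·R̄ = 2322.8333 − 0.577 × 263.5000 = 2170.7938

2170.794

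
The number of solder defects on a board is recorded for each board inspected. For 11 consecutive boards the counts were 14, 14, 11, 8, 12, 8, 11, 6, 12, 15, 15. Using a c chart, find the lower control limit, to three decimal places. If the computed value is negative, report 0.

c̄ = (14 + 14 + 11 + 8 + 12 + 8 + 11 + 6 + 12 + 15 + 15) / 11 = 126 / 11 = 11.4545
LCL = c̄ − 3√c̄ = 11.4545 − 3 × 3.3845 = 1.3012

1.301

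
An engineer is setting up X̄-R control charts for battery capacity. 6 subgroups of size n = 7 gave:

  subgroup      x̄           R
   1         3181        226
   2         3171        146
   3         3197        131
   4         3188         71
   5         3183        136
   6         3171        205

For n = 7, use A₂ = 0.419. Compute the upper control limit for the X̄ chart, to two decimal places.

3245.73

X̄̄ = (3181 + 3171 + 3197 + 3188 + 3183 + 3171) / 6 = 19091.0000 / 6 = 3181.8333
R̄ = (226 + 146 + 131 + 71 + 136 + 205) / 6 = 915.0000 / 6 = 152.5000
UCL = X̄̄ + A₂·R̄ = 3181.8333 + 0.419 × 152.5000 = 3245.7308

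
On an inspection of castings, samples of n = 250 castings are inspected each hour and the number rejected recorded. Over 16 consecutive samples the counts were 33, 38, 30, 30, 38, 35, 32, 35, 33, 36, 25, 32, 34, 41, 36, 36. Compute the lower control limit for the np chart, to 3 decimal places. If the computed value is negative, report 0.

p̄ = Σdᵢ / (k·n) = 544 / (16 × 250) = 0.13600
LCL = np̄ − 3·√(np̄(1−p̄)) = 34.0000 − 3 × 5.4200 = 17.7401

17.740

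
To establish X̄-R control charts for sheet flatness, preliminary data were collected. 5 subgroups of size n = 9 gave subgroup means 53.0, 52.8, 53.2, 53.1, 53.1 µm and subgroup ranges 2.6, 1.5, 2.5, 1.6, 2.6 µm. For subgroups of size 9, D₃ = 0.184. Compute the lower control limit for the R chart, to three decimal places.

R̄ = (2.6 + 1.5 + 2.5 + 1.6 + 2.6) / 5 = 10.8000 / 5 = 2.1600
LCL_R = D₃·R̄ = 0.184 × 2.1600 = 0.3974

0.397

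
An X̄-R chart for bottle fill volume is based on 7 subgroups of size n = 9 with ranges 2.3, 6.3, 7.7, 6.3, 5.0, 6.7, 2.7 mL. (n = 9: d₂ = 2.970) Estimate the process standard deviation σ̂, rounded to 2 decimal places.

1.78

R̄ = (2.3 + 6.3 + 7.7 + 6.3 + 5.0 + 6.7 + 2.7) / 7 = 5.2857
σ̂ = R̄ / d₂ = 5.2857 / 2.970 = 1.7797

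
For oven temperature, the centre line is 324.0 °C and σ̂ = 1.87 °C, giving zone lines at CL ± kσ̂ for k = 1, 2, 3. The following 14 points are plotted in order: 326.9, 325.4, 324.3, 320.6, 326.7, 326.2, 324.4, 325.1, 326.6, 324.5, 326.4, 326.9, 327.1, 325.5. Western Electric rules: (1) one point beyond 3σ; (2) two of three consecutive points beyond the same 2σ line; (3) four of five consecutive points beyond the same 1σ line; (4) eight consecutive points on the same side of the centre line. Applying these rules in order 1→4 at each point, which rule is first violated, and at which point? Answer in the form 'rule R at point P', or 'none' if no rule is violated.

rule 4 at point 12

Zone of each point (C = within 1σ̂, B = 1σ̂–2σ̂, A = 2σ̂–3σ̂, * = beyond 3σ̂; sign = side of CL): 1:+B, 2:+C, 3:+C, 4:-B, 5:+B, 6:+B, 7:+C, 8:+C, 9:+B, 10:+C, 11:+B, 12:+B, 13:+B, 14:+C
Rule 4 (eight consecutive points on the same side of the centre line) is satisfied at point 12.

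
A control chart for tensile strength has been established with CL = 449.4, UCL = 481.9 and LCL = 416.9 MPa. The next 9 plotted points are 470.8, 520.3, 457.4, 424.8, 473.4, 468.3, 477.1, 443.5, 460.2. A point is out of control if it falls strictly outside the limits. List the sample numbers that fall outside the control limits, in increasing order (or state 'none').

2

Compare each point to [416.9, 481.9]: sample 2 = 520.3 > UCL.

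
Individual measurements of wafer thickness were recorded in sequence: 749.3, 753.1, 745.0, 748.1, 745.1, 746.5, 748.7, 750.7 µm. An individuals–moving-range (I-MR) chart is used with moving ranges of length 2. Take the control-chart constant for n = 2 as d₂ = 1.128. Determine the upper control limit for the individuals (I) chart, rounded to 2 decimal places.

X̄ = (749.3 + 753.1 + 745.0 + 748.1 + 745.1 + 746.5 + 748.7 + 750.7) / 8 = 748.3125
Moving ranges: 3.8, 8.1, 3.1, 3.0, 1.4, 2.2, 2.0; M̄R̄ = 23.6000 / 7 = 3.3714
UCL = X̄ + 3·M̄R̄/d₂ = 748.3125 + 3 × 3.3714 / 1.128 = 757.2791

757.28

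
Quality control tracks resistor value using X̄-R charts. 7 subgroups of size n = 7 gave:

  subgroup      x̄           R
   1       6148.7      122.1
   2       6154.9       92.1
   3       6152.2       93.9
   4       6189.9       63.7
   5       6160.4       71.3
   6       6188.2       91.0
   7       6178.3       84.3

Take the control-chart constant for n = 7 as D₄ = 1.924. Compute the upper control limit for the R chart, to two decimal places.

R̄ = (122.1 + 92.1 + 93.9 + 63.7 + 71.3 + 91.0 + 84.3) / 7 = 618.4000 / 7 = 88.3429
UCL_R = D₄·R̄ = 1.924 × 88.3429 = 169.9717

169.97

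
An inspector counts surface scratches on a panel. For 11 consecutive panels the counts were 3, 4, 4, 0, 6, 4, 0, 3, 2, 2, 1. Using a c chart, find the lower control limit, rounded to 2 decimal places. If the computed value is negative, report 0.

0.00

c̄ = (3 + 4 + 4 + 0 + 6 + 4 + 0 + 3 + 2 + 2 + 1) / 11 = 29 / 11 = 2.6364
LCL = c̄ − 3√c̄ = 2.6364 − 3 × 1.6237 = -2.2347 → 0 (cannot be negative)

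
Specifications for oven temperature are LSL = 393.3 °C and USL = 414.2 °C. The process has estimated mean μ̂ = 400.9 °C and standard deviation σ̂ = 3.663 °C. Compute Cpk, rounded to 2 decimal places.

0.69

Cpu = (USL − μ̂) / (3σ̂) = (414.2 − 400.9) / (3 × 3.663) = 1.2103; Cpl = (μ̂ − LSL) / (3σ̂) = (400.9 − 393.3) / (3 × 3.663) = 0.6916; Cpk = min(Cpu, Cpl) = 0.6916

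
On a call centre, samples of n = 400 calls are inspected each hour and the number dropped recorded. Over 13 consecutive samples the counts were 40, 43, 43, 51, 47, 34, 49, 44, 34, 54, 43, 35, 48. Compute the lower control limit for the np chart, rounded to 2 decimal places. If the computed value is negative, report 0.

p̄ = Σdᵢ / (k·n) = 565 / (13 × 400) = 0.10865
LCL = np̄ − 3·√(np̄(1−p̄)) = 43.4615 − 3 × 6.2241 = 24.7893

24.79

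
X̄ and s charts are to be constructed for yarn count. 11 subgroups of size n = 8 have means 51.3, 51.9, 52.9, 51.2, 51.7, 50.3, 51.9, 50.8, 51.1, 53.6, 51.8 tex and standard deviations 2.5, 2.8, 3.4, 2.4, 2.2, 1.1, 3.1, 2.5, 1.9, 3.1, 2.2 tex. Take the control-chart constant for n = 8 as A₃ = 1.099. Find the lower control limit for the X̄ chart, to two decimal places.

48.96

X̄̄ = (51.3 + 51.9 + 52.9 + 51.2 + 51.7 + 50.3 + 51.9 + 50.8 + 51.1 + 53.6 + 51.8) / 11 = 51.6818
s̄ = (2.5 + 2.8 + 3.4 + 2.4 + 2.2 + 1.1 + 3.1 + 2.5 + 1.9 + 3.1 + 2.2) / 11 = 2.4727
LCL = X̄̄ − A₃·s̄ = 51.6818 − 1.099 × 2.4727 = 48.9643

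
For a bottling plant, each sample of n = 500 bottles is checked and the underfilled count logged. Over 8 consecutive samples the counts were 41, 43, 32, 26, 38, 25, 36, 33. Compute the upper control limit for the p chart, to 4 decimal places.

0.1024

p̄ = Σdᵢ / (k·n) = 274 / (8 × 500) = 0.06850
UCL = p̄ + 3·√(p̄(1−p̄)/n) = 0.06850 + 3 × √(0.06850×0.93150/500) = 0.06850 + 3 × 0.01130 = 0.10239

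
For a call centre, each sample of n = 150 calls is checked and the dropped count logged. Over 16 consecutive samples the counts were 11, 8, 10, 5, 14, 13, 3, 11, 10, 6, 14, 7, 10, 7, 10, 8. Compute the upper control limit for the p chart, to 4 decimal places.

0.1200

p̄ = Σdᵢ / (k·n) = 147 / (16 × 150) = 0.06125
UCL = p̄ + 3·√(p̄(1−p̄)/n) = 0.06125 + 3 × √(0.06125×0.93875/150) = 0.06125 + 3 × 0.01958 = 0.11999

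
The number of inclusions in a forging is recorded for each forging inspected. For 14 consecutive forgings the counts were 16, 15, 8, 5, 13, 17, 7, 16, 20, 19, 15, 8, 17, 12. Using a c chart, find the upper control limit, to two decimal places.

c̄ = (16 + 15 + 8 + 5 + 13 + 17 + 7 + 16 + 20 + 19 + 15 + 8 + 17 + 12) / 14 = 188 / 14 = 13.4286
UCL = c̄ + 3√c̄ = 13.4286 + 3 × √13.4286 = 13.4286 + 3 × 3.6645 = 24.4221

24.42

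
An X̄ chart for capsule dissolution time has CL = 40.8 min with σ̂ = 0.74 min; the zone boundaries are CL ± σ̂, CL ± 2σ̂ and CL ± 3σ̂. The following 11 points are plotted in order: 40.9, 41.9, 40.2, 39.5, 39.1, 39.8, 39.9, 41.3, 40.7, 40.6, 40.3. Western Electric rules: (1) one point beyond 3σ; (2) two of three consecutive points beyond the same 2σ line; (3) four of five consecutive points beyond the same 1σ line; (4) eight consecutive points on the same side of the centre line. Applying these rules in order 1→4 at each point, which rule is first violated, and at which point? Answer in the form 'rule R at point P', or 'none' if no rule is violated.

rule 3 at point 7

Zone of each point (C = within 1σ̂, B = 1σ̂–2σ̂, A = 2σ̂–3σ̂, * = beyond 3σ̂; sign = side of CL): 1:+C, 2:+B, 3:-C, 4:-B, 5:-A, 6:-B, 7:-B, 8:+C, 9:-C, 10:-C, 11:-C
Rule 3 (four of five consecutive points beyond the same 1σ limit) is satisfied at point 7.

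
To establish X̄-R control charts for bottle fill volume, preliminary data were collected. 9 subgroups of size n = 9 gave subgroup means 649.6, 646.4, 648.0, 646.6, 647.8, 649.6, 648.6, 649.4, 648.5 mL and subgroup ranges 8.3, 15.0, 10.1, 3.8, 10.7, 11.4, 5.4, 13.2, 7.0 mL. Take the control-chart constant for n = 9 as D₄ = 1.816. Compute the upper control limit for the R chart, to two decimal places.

R̄ = (8.3 + 15.0 + 10.1 + 3.8 + 10.7 + 11.4 + 5.4 + 13.2 + 7.0) / 9 = 84.9000 / 9 = 9.4333
UCL_R = D₄·R̄ = 1.816 × 9.4333 = 17.1309

17.13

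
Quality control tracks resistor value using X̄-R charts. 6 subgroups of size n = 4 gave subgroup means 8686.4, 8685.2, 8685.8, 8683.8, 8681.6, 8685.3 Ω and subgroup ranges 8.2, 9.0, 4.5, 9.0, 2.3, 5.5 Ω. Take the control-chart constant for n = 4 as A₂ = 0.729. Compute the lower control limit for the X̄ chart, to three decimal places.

X̄̄ = (8686.4 + 8685.2 + 8685.8 + 8683.8 + 8681.6 + 8685.3) / 6 = 52108.1000 / 6 = 8684.6833
R̄ = (8.2 + 9.0 + 4.5 + 9.0 + 2.3 + 5.5) / 6 = 38.5000 / 6 = 6.4167
LCL = X̄̄ − A₂·R̄ = 8684.6833 − 0.729 × 6.4167 = 8680.0056

8680.006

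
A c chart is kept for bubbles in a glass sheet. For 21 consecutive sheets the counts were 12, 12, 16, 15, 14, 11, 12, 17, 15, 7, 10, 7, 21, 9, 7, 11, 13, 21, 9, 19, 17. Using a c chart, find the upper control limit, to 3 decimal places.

23.951

c̄ = (12 + 12 + 16 + 15 + 14 + 11 + 12 + 17 + 15 + 7 + 10 + 7 + 21 + 9 + 7 + 11 + 13 + 21 + 9 + 19 + 17) / 21 = 275 / 21 = 13.0952
UCL = c̄ + 3√c̄ = 13.0952 + 3 × √13.0952 = 13.0952 + 3 × 3.6187 = 23.9514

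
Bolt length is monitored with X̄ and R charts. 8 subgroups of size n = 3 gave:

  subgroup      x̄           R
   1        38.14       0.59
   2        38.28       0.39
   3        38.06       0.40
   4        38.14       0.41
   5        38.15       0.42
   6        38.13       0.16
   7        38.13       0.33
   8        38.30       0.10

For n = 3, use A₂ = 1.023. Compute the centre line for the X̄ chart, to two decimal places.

38.17

X̄̄ = (38.14 + 38.28 + 38.06 + 38.14 + 38.15 + 38.13 + 38.13 + 38.30) / 8 = 305.3300 / 8 = 38.1662
CL = X̄̄ = 38.1662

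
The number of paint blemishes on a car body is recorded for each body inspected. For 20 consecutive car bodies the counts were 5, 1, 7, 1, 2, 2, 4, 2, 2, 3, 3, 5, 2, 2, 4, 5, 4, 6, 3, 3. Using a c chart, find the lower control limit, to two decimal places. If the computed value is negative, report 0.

c̄ = (5 + 1 + 7 + 1 + 2 + 2 + 4 + 2 + 2 + 3 + 3 + 5 + 2 + 2 + 4 + 5 + 4 + 6 + 3 + 3) / 20 = 66 / 20 = 3.3000
LCL = c̄ − 3√c̄ = 3.3000 − 3 × 1.8166 = -2.1498 → 0 (cannot be negative)

0.00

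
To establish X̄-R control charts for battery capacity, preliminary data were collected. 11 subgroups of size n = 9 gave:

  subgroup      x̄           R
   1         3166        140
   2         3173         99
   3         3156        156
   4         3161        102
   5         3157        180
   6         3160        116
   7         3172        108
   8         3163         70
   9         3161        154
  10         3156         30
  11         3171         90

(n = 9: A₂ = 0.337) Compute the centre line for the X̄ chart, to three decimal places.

X̄̄ = (3166 + 3173 + 3156 + 3161 + 3157 + 3160 + 3172 + 3163 + 3161 + 3156 + 3171) / 11 = 34796.0000 / 11 = 3163.2727
CL = X̄̄ = 3163.2727

3163.273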